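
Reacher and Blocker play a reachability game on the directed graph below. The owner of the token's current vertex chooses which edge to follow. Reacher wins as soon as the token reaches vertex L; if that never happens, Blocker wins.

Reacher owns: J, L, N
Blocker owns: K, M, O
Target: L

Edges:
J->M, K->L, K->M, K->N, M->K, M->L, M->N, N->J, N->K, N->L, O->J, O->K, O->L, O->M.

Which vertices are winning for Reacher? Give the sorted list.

A0 = {L}
A1: add {N} — N (Reacher) has N→L.
A2 = A1; e.g. J (Reacher) has no edge into A1. Fixed point.
Reacher's winning region = {L, N}.

L, N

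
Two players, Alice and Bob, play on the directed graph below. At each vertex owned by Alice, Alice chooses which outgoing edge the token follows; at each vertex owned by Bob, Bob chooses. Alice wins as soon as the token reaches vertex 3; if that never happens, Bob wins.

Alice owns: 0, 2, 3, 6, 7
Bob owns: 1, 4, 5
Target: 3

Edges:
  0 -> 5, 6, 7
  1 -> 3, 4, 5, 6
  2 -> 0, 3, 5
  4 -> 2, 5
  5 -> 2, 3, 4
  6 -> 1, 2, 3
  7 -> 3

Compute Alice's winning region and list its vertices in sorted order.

0, 2, 3, 6, 7

A0 = {3}
A1: add {2, 6, 7} — 2 (Alice) has 2→3; 6 (Alice) has 6→3; 7 (Alice) has 7→3.
A2: add {0} — 0 (Alice) has 0→6.
A3 = A2; e.g. 1 (Bob) can still go to 4. Fixed point.
Alice's winning region = {0, 2, 3, 6, 7}.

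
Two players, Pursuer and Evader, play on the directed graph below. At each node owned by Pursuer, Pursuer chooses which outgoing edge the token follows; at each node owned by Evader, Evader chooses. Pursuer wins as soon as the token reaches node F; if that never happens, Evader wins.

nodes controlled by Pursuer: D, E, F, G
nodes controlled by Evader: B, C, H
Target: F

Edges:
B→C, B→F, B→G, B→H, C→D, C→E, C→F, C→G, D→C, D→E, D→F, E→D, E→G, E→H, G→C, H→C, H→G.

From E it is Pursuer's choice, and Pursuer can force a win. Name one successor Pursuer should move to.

D

A0 = {F}
A1: add {D} — D (Pursuer) has D→F.
A2: add {E} — E (Pursuer) has E→D.
A3 = A2; e.g. B (Evader) can still go to C. Fixed point.
From E, successor D is in the attractor (rank 1); the other successors G, H are not.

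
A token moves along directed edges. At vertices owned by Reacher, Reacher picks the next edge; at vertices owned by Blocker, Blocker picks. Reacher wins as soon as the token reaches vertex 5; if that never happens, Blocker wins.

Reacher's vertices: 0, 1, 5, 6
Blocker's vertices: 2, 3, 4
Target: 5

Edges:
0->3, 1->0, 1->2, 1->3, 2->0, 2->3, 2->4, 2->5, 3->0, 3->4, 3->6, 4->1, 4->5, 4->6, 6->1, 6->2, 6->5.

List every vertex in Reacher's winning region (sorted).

A0 = {5}
A1: add {6} — 6 (Reacher) has 6→5.
A2 = A1; e.g. 0 (Reacher) has no edge into A1. Fixed point.
Reacher's winning region = {5, 6}.

5, 6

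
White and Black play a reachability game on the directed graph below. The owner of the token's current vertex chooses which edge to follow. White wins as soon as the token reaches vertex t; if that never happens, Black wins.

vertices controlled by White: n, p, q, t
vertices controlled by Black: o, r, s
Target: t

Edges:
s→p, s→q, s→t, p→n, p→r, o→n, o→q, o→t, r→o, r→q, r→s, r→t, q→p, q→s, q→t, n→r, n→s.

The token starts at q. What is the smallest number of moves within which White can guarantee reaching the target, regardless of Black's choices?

1

A0 = {t}
A1: add {q} — q (White) has q→t.
A2 = A1; e.g. n (White) has no edge into A1. Fixed point.
q enters the attractor at level 1, so White can force the target in 1 move from there.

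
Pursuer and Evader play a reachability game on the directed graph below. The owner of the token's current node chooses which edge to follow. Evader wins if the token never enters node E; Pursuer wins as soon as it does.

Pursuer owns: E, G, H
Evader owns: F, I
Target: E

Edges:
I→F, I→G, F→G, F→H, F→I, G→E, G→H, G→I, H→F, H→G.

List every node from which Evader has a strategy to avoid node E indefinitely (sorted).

A0 = {E}
A1: add {G} — G (Pursuer) has G→E.
A2: add {H} — H (Pursuer) has H→G.
A3 = A2; e.g. F (Evader) can still go to I. Fixed point.
Pursuer's attractor = {E, G, H}; Evader avoids the target exactly from the complement.

F, I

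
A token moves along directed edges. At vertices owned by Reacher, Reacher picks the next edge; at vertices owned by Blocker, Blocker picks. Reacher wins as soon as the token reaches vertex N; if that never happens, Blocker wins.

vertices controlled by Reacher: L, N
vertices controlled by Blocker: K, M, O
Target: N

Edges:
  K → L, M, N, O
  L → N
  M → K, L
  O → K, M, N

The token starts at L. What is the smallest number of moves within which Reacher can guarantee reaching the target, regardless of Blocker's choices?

A0 = {N}
A1: add {L} — L (Reacher) has L→N.
A2 = A1; e.g. K (Blocker) can still go to M. Fixed point.
L enters the attractor at level 1, so Reacher can force the target in 1 move from there.

1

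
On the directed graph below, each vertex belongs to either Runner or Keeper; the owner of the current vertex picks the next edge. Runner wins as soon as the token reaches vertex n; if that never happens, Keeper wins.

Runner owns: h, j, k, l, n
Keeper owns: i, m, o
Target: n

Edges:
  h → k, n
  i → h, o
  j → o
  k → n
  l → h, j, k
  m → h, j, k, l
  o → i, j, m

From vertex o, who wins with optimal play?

A0 = {n}
A1: add {h, k} — h (Runner) has h→n; k (Runner) has k→n.
A2: add {l} — l (Runner) has l→h.
A3 = A2; e.g. i (Keeper) can still go to o. Fixed point.
o never enters the attractor, so Keeper can avoid the target forever.

Keeper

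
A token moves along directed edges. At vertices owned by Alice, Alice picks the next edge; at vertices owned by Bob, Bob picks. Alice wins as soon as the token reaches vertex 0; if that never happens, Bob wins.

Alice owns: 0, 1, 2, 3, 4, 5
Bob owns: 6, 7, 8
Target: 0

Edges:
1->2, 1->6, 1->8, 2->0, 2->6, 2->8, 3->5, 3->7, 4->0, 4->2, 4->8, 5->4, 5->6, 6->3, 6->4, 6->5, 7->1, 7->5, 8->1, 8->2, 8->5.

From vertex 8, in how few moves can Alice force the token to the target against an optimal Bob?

A0 = {0}
A1: add {2, 4} — 2 (Alice) has 2→0; 4 (Alice) has 4→0.
A2: add {1, 5} — 1 (Alice) has 1→2; 5 (Alice) has 5→4.
A3: add {3, 7, 8} — 3 (Alice) has 3→5; 7 (Bob): all of {1, 5} already in; 8 (Bob): all of {1, 2, 5} already in.
8 enters the attractor at level 3, so Alice can force the target in 3 moves from there.

3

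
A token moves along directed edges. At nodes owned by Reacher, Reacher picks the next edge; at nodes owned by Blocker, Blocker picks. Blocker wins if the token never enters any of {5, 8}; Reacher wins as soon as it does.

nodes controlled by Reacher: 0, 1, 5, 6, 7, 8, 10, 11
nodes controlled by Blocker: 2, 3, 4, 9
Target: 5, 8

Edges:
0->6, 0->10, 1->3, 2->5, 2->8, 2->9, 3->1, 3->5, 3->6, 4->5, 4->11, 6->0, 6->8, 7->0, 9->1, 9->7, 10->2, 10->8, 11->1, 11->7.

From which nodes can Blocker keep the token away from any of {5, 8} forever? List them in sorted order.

A0 = {5, 8}
A1: add {6, 10} — 6 (Reacher) has 6→8; 10 (Reacher) has 10→8.
A2: add {0} — 0 (Reacher) has 0→6.
A3: add {7} — 7 (Reacher) has 7→0.
A4: add {11} — 11 (Reacher) has 11→7.
A5: add {4} — 4 (Blocker): all of {5, 11} already in.
A6 = A5; e.g. 1 (Reacher) has no edge into A5. Fixed point.
Reacher's attractor = {0, 4, 5, 6, 7, 8, 10, 11}; Blocker avoids the target exactly from the complement.

1, 2, 3, 9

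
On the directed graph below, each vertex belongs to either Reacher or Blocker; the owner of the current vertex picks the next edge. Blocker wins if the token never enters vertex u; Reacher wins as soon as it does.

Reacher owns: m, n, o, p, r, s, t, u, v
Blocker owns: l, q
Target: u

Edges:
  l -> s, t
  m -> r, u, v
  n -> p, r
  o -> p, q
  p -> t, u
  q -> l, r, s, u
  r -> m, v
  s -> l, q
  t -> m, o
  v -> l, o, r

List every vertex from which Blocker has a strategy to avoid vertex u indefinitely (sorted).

l, q, s

A0 = {u}
A1: add {m, p} — m (Reacher) has m→u; p (Reacher) has p→u.
A2: add {n, o, r, t} — n (Reacher) has n→p; o (Reacher) has o→p; r (Reacher) has r→m; t (Reacher) has t→m.
A3: add {v} — v (Reacher) has v→o.
A4 = A3; e.g. l (Blocker) can still go to s. Fixed point.
Reacher's attractor = {m, n, o, p, r, t, u, v}; Blocker avoids the target exactly from the complement.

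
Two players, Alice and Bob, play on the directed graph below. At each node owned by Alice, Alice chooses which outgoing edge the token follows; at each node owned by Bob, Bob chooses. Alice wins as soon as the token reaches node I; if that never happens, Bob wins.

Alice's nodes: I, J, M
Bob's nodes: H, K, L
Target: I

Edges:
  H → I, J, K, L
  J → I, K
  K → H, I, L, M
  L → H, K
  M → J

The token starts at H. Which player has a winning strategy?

Bob

A0 = {I}
A1: add {J} — J (Alice) has J→I.
A2: add {M} — M (Alice) has M→J.
A3 = A2; e.g. H (Bob) can still go to K. Fixed point.
H never enters the attractor, so Bob can avoid the target forever.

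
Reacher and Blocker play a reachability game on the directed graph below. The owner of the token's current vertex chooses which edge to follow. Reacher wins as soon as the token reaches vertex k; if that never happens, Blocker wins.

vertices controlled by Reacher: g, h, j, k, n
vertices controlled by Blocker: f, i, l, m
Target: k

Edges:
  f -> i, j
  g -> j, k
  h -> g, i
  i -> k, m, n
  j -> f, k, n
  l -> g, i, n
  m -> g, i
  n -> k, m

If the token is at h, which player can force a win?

Reacher

A0 = {k}
A1: add {g, j, n} — g (Reacher) has g→k; j (Reacher) has j→k; n (Reacher) has n→k.
A2: add {h} — h (Reacher) has h→g.
A3 = A2; e.g. f (Blocker) can still go to i. Fixed point.
h ∈ A2, so Reacher can force the target.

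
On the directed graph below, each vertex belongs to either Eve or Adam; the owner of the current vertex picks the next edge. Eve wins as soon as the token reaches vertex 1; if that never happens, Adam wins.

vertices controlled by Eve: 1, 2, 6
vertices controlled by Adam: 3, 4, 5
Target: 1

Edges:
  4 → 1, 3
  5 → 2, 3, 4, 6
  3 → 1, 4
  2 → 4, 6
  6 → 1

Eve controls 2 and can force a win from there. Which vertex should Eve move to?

A0 = {1}
A1: add {6} — 6 (Eve) has 6→1.
A2: add {2} — 2 (Eve) has 2→6.
A3 = A2; e.g. 3 (Adam) can still go to 4. Fixed point.
From 2, successor 6 is in the attractor (rank 1); the other successor 4 is not.

6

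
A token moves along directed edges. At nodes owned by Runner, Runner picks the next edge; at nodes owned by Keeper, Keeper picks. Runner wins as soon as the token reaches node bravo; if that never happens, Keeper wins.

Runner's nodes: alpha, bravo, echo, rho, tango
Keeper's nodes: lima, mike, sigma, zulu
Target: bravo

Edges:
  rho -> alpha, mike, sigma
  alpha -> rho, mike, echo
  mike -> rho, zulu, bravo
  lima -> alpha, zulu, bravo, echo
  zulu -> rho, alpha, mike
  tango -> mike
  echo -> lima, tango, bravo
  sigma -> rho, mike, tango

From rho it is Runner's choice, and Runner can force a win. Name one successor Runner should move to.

alpha

A0 = {bravo}
A1: add {echo} — echo (Runner) has echo→bravo.
A2: add {alpha} — alpha (Runner) has alpha→echo.
A3: add {rho} — rho (Runner) has rho→alpha.
A4 = A3; e.g. mike (Keeper) can still go to zulu. Fixed point.
From rho, successor alpha is in the attractor (rank 2); the other successors mike, sigma are not.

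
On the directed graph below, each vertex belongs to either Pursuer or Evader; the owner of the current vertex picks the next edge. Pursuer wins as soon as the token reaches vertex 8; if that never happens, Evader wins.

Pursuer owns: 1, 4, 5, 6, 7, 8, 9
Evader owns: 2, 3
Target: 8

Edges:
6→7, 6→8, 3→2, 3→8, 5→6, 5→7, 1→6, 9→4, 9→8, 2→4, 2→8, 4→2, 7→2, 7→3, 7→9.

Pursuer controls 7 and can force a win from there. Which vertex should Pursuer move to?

A0 = {8}
A1: add {6, 9} — 6 (Pursuer) has 6→8; 9 (Pursuer) has 9→8.
A2: add {1, 5, 7} — 1 (Pursuer) has 1→6; 5 (Pursuer) has 5→6; 7 (Pursuer) has 7→9.
A3 = A2; e.g. 2 (Evader) can still go to 4. Fixed point.
From 7, successor 9 is in the attractor (rank 1); the other successors 2, 3 are not.

9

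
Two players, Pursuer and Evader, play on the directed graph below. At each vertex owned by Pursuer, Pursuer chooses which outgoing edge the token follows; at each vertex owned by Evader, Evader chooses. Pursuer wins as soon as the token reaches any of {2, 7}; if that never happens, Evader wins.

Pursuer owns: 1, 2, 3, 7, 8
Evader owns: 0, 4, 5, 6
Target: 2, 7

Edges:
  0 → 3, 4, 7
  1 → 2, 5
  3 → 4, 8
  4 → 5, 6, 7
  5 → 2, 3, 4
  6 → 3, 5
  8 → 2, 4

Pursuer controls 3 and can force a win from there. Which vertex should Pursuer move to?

8

A0 = {2, 7}
A1: add {1, 8} — 1 (Pursuer) has 1→2; 8 (Pursuer) has 8→2.
A2: add {3} — 3 (Pursuer) has 3→8.
A3 = A2; e.g. 0 (Evader) can still go to 4. Fixed point.
From 3, successor 8 is in the attractor (rank 1); the other successor 4 is not.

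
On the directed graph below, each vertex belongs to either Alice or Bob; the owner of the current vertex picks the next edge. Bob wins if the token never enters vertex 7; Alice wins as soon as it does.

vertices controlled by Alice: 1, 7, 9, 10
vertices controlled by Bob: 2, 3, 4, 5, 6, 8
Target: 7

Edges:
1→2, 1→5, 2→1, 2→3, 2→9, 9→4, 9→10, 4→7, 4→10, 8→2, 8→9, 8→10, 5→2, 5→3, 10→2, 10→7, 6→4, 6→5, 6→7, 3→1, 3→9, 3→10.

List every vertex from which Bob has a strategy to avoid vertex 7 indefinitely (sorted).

1, 2, 3, 5, 6, 8

A0 = {7}
A1: add {10} — 10 (Alice) has 10→7.
A2: add {4, 9} — 4 (Bob): all of {7, 10} already in; 9 (Alice) has 9→10.
A3 = A2; e.g. 1 (Alice) has no edge into A2. Fixed point.
Alice's attractor = {4, 7, 9, 10}; Bob avoids the target exactly from the complement.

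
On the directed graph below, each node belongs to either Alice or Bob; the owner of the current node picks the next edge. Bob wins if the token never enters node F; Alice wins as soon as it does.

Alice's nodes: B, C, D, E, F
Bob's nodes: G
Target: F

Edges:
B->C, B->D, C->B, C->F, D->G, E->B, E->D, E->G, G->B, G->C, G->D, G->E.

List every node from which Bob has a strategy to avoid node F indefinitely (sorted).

D, G

A0 = {F}
A1: add {C} — C (Alice) has C→F.
A2: add {B} — B (Alice) has B→C.
A3: add {E} — E (Alice) has E→B.
A4 = A3; e.g. D (Alice) has no edge into A3. Fixed point.
Alice's attractor = {B, C, E, F}; Bob avoids the target exactly from the complement.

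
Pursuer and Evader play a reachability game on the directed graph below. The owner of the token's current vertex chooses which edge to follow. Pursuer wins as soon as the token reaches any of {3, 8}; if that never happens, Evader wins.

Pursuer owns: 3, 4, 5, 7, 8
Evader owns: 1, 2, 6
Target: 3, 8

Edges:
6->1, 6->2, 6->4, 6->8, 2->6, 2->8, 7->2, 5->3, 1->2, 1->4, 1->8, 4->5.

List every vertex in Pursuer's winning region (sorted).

3, 4, 5, 8

A0 = {3, 8}
A1: add {5} — 5 (Pursuer) has 5→3.
A2: add {4} — 4 (Pursuer) has 4→5.
A3 = A2; e.g. 1 (Evader) can still go to 2. Fixed point.
Pursuer's winning region = {3, 4, 5, 8}.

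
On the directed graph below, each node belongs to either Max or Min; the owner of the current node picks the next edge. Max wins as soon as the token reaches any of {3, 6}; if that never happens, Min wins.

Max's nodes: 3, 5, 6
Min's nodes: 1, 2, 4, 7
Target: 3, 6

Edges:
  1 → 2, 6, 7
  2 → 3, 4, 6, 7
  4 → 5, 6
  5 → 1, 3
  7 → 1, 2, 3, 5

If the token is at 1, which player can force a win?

A0 = {3, 6}
A1: add {5} — 5 (Max) has 5→3.
A2: add {4} — 4 (Min): all of {5, 6} already in.
A3 = A2; e.g. 1 (Min) can still go to 2. Fixed point.
1 never enters the attractor, so Min can avoid the target forever.

Min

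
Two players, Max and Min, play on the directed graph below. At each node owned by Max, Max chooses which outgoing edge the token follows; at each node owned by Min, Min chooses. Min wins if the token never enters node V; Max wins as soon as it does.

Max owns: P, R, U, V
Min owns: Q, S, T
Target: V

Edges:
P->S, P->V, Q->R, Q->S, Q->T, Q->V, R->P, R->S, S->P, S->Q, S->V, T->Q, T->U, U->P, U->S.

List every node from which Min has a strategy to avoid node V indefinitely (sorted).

Q, S, T

A0 = {V}
A1: add {P} — P (Max) has P→V.
A2: add {R, U} — R (Max) has R→P; U (Max) has U→P.
A3 = A2; e.g. Q (Min) can still go to S. Fixed point.
Max's attractor = {P, R, U, V}; Min avoids the target exactly from the complement.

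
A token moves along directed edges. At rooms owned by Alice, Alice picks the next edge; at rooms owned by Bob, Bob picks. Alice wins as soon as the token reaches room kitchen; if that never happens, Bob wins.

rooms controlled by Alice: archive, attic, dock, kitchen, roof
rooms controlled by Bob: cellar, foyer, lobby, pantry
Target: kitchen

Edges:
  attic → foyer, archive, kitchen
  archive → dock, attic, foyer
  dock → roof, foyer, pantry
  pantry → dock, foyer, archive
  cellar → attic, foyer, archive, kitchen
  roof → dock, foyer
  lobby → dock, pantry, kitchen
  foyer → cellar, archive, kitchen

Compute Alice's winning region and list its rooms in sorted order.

archive, attic, kitchen

A0 = {kitchen}
A1: add {attic} — attic (Alice) has attic→kitchen.
A2: add {archive} — archive (Alice) has archive→attic.
A3 = A2; e.g. roof (Alice) has no edge into A2. Fixed point.
Alice's winning region = {archive, attic, kitchen}.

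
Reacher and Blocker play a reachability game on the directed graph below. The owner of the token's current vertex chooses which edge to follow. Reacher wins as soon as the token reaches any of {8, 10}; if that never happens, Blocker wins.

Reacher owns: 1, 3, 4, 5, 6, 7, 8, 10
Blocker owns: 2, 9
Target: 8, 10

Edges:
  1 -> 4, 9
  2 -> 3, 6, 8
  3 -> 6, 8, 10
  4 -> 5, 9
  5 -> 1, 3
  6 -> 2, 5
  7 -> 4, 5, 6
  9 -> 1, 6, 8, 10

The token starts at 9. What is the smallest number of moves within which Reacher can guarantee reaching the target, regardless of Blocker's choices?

A0 = {8, 10}
A1: add {3} — 3 (Reacher) has 3→8.
A2: add {5} — 5 (Reacher) has 5→3.
A3: add {4, 6, 7} — 4 (Reacher) has 4→5; 6 (Reacher) has 6→5; 7 (Reacher) has 7→5.
A4: add {1, 2} — 1 (Reacher) has 1→4; 2 (Blocker): all of {3, 6, 8} already in.
A5: add {9} — 9 (Blocker): all of {1, 6, 8, 10} already in.
A5 = all vertices. Fixed point.
9 enters the attractor at level 5, so Reacher can force the target in 5 moves from there.

5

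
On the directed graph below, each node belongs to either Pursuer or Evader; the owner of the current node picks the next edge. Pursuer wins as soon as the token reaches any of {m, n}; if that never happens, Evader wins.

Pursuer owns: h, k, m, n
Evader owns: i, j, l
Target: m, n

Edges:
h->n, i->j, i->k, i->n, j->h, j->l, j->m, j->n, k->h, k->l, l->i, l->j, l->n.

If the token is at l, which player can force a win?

A0 = {m, n}
A1: add {h} — h (Pursuer) has h→n.
A2: add {k} — k (Pursuer) has k→h.
A3 = A2; e.g. i (Evader) can still go to j. Fixed point.
l never enters the attractor, so Evader can avoid the target forever.

Evader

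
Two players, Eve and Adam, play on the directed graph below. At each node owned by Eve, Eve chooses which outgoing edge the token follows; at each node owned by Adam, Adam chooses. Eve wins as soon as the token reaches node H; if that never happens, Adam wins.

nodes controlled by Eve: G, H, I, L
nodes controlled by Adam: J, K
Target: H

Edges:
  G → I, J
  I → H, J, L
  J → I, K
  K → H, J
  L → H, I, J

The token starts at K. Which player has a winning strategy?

Adam

A0 = {H}
A1: add {I, L} — I (Eve) has I→H; L (Eve) has L→H.
A2: add {G} — G (Eve) has G→I.
A3 = A2; e.g. J (Adam) can still go to K. Fixed point.
K never enters the attractor, so Adam can avoid the target forever.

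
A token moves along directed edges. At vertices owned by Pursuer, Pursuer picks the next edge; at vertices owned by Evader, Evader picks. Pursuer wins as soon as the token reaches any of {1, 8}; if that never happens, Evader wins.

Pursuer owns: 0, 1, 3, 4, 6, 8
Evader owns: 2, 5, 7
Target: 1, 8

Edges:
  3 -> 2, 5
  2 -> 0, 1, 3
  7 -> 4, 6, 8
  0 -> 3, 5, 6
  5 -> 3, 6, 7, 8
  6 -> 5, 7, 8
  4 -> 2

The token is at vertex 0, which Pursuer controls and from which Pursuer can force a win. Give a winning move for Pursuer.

A0 = {1, 8}
A1: add {6} — 6 (Pursuer) has 6→8.
A2: add {0} — 0 (Pursuer) has 0→6.
A3 = A2; e.g. 2 (Evader) can still go to 3. Fixed point.
From 0, successor 6 is in the attractor (rank 1); the other successors 3, 5 are not.

6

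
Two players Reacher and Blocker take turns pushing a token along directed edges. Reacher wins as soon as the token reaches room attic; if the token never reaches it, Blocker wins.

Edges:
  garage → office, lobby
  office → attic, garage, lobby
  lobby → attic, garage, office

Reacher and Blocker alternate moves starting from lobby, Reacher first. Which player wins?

Track states (vertex, player-to-move).
A0 = {(attic,Reacher), (attic,Blocker)}
A1: add {(office,Reacher), (lobby,Reacher)}.
(lobby,Reacher) ∈ A1 ⇒ Reacher forces the target.

Reacher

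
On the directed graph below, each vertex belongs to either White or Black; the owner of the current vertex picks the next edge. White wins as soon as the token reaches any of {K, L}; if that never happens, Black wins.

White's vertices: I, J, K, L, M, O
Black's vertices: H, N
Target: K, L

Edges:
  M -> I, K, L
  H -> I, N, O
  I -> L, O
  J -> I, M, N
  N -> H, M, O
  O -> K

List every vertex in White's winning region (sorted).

I, J, K, L, M, O

A0 = {K, L}
A1: add {I, M, O} — I (White) has I→L; M (White) has M→K; O (White) has O→K.
A2: add {J} — J (White) has J→I.
A3 = A2; e.g. H (Black) can still go to N. Fixed point.
White's winning region = {I, J, K, L, M, O}.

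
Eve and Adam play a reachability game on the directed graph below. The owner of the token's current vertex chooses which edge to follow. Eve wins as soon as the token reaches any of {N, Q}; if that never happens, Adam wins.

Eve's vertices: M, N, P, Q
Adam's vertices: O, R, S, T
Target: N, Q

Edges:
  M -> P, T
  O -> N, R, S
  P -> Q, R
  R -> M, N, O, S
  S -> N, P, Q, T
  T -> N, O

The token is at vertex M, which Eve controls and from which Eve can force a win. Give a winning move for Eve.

A0 = {N, Q}
A1: add {P} — P (Eve) has P→Q.
A2: add {M} — M (Eve) has M→P.
A3 = A2; e.g. O (Adam) can still go to R. Fixed point.
From M, successor P is in the attractor (rank 1); the other successor T is not.

P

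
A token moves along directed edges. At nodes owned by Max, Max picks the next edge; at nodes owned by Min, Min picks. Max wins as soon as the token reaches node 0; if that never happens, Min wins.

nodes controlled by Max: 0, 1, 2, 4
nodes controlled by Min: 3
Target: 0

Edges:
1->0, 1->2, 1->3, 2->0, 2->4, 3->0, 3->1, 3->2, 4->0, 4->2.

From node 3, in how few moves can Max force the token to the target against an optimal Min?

2

A0 = {0}
A1: add {1, 2, 4} — 1 (Max) has 1→0; 2 (Max) has 2→0; 4 (Max) has 4→0.
A2: add {3} — 3 (Min): all of {0, 1, 2} already in.
A2 = all vertices. Fixed point.
3 enters the attractor at level 2, so Max can force the target in 2 moves from there.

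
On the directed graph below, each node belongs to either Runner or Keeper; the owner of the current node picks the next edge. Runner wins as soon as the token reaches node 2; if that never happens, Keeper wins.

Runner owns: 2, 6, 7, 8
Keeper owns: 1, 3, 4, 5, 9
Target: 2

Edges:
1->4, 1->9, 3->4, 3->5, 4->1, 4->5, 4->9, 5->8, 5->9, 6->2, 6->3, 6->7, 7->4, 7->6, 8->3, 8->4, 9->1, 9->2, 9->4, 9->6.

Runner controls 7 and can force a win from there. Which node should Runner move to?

A0 = {2}
A1: add {6} — 6 (Runner) has 6→2.
A2: add {7} — 7 (Runner) has 7→6.
A3 = A2; e.g. 1 (Keeper) can still go to 4. Fixed point.
From 7, successor 6 is in the attractor (rank 1); the other successor 4 is not.

6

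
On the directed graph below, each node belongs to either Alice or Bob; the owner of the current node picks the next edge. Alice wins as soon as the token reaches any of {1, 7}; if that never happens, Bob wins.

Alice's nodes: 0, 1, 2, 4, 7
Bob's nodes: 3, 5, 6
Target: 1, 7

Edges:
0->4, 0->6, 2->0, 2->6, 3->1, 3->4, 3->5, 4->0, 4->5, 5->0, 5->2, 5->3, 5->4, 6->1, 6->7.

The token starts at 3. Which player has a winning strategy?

Bob

A0 = {1, 7}
A1: add {6} — 6 (Bob): all of {1, 7} already in.
A2: add {0, 2} — 0 (Alice) has 0→6; 2 (Alice) has 2→6.
A3: add {4} — 4 (Alice) has 4→0.
A4 = A3; e.g. 3 (Bob) can still go to 5. Fixed point.
3 never enters the attractor, so Bob can avoid the target forever.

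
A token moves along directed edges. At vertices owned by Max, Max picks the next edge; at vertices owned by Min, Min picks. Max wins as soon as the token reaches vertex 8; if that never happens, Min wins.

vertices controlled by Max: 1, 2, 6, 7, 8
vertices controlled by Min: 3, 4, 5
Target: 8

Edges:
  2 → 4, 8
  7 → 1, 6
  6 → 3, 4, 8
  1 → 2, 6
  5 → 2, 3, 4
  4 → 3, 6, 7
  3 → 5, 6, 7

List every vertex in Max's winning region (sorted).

1, 2, 6, 7, 8

A0 = {8}
A1: add {2, 6} — 2 (Max) has 2→8; 6 (Max) has 6→8.
A2: add {1, 7} — 1 (Max) has 1→2; 7 (Max) has 7→6.
A3 = A2; e.g. 3 (Min) can still go to 5. Fixed point.
Max's winning region = {1, 2, 6, 7, 8}.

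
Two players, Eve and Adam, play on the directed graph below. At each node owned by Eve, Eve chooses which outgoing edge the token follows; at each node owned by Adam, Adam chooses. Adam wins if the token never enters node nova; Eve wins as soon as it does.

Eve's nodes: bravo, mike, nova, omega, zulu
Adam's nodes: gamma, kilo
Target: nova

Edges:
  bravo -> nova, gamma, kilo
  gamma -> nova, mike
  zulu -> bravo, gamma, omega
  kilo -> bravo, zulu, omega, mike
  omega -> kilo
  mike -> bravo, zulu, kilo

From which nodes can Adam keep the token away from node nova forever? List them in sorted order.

kilo, omega

A0 = {nova}
A1: add {bravo} — bravo (Eve) has bravo→nova.
A2: add {mike, zulu} — zulu (Eve) has zulu→bravo; mike (Eve) has mike→bravo.
A3: add {gamma} — gamma (Adam): all of {nova, mike} already in.
A4 = A3; e.g. kilo (Adam) can still go to omega. Fixed point.
Eve's attractor = {bravo, gamma, mike, nova, zulu}; Adam avoids the target exactly from the complement.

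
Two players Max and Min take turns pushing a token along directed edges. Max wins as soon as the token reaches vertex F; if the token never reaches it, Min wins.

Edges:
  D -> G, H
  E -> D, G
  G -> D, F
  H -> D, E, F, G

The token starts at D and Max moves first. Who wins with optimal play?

Min

Track states (vertex, player-to-move).
A0 = {(F,Max), (F,Min)}
A1: add {(G,Max), (H,Max)}.
A2: add {(D,Min)}.
A3: add {(E,Max)}.
A4 = A3; e.g. (D,Max) stays out. (D,Max) never enters ⇒ Min avoids the target.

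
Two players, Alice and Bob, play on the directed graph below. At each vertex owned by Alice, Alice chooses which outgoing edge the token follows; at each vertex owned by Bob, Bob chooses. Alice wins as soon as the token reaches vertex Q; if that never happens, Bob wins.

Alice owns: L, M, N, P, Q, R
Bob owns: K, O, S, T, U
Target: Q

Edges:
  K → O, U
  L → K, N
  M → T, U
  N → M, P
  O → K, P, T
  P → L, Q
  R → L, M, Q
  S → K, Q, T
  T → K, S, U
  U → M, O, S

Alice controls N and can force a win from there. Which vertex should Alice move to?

P

A0 = {Q}
A1: add {P, R} — P (Alice) has P→Q; R (Alice) has R→Q.
A2: add {N} — N (Alice) has N→P.
A3: add {L} — L (Alice) has L→N.
A4 = A3; e.g. K (Bob) can still go to O. Fixed point.
From N, successor P is in the attractor (rank 1); the other successor M is not.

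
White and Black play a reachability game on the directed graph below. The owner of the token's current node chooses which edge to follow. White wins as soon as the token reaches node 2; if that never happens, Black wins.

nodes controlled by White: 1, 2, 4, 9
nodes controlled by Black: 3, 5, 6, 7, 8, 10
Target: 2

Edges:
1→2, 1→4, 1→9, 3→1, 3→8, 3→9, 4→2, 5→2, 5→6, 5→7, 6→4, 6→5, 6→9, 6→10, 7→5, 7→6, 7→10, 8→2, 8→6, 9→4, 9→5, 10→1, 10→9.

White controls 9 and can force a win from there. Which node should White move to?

4

A0 = {2}
A1: add {1, 4} — 1 (White) has 1→2; 4 (White) has 4→2.
A2: add {9} — 9 (White) has 9→4.
A3: add {10} — 10 (Black): all of {1, 9} already in.
A4 = A3; e.g. 3 (Black) can still go to 8. Fixed point.
From 9, successor 4 is in the attractor (rank 1); the other successor 5 is not.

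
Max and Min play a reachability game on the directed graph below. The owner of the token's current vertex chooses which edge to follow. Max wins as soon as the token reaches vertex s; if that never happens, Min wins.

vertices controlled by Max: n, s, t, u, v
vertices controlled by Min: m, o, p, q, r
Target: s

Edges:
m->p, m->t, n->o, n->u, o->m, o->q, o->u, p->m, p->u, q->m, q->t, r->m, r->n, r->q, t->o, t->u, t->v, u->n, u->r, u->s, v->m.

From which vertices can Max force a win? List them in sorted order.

n, s, t, u

A0 = {s}
A1: add {u} — u (Max) has u→s.
A2: add {n, t} — n (Max) has n→u; t (Max) has t→u.
A3 = A2; e.g. m (Min) can still go to p. Fixed point.
Max's winning region = {n, s, t, u}.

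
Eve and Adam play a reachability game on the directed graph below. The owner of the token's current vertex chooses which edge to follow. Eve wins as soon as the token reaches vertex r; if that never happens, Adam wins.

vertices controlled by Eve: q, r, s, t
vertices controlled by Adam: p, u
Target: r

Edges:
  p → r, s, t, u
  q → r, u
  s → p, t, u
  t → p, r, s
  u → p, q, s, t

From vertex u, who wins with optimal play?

A0 = {r}
A1: add {q, t} — q (Eve) has q→r; t (Eve) has t→r.
A2: add {s} — s (Eve) has s→t.
A3 = A2; e.g. p (Adam) can still go to u. Fixed point.
u never enters the attractor, so Adam can avoid the target forever.

Adam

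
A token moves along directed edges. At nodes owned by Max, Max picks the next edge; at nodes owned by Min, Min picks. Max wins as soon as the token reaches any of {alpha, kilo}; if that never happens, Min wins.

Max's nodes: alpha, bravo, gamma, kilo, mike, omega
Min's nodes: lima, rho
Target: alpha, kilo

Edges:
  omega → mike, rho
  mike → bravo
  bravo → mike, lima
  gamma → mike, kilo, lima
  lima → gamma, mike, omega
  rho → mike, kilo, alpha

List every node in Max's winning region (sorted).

alpha, gamma, kilo

A0 = {alpha, kilo}
A1: add {gamma} — gamma (Max) has gamma→kilo.
A2 = A1; e.g. bravo (Max) has no edge into A1. Fixed point.
Max's winning region = {alpha, gamma, kilo}.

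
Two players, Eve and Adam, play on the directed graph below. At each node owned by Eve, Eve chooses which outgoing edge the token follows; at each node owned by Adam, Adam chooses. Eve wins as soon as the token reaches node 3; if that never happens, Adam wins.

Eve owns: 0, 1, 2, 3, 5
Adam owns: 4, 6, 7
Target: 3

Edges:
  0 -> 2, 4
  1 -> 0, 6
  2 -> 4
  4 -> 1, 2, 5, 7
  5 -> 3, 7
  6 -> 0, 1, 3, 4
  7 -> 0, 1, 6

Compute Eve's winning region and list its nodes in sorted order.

3, 5

A0 = {3}
A1: add {5} — 5 (Eve) has 5→3.
A2 = A1; e.g. 0 (Eve) has no edge into A1. Fixed point.
Eve's winning region = {3, 5}.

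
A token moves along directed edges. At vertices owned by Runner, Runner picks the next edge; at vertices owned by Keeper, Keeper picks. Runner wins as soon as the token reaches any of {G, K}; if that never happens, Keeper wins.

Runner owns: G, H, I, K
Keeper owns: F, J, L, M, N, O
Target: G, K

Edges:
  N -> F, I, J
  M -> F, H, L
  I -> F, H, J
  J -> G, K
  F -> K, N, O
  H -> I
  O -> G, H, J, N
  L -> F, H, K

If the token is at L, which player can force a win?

Keeper

A0 = {G, K}
A1: add {J} — J (Keeper): all of {G, K} already in.
A2: add {I} — I (Runner) has I→J.
A3: add {H} — H (Runner) has H→I.
A4 = A3; e.g. F (Keeper) can still go to N. Fixed point.
L never enters the attractor, so Keeper can avoid the target forever.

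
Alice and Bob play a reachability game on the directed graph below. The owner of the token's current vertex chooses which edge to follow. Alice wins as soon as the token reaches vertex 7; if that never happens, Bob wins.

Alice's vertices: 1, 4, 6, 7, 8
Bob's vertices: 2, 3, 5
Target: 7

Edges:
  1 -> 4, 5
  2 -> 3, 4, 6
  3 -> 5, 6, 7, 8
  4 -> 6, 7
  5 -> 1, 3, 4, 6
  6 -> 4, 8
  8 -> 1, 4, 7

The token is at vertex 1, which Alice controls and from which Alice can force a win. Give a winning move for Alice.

A0 = {7}
A1: add {4, 8} — 4 (Alice) has 4→7; 8 (Alice) has 8→7.
A2: add {1, 6} — 1 (Alice) has 1→4; 6 (Alice) has 6→4.
A3 = A2; e.g. 2 (Bob) can still go to 3. Fixed point.
From 1, successor 4 is in the attractor (rank 1); the other successor 5 is not.

4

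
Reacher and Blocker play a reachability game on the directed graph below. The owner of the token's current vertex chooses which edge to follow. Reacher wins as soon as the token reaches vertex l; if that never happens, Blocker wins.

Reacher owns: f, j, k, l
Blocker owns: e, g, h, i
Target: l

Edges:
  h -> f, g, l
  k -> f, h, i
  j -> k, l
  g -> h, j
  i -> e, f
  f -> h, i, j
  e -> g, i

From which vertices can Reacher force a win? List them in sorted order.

A0 = {l}
A1: add {j} — j (Reacher) has j→l.
A2: add {f} — f (Reacher) has f→j.
A3: add {k} — k (Reacher) has k→f.
A4 = A3; e.g. e (Blocker) can still go to g. Fixed point.
Reacher's winning region = {f, j, k, l}.

f, j, k, l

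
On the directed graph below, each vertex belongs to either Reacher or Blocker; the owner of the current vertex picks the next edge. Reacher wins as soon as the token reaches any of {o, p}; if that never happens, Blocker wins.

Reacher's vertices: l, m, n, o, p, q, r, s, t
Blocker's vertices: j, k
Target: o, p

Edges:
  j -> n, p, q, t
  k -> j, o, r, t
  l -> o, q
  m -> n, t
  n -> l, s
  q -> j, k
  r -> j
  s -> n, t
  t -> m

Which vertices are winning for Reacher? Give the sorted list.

A0 = {o, p}
A1: add {l} — l (Reacher) has l→o.
A2: add {n} — n (Reacher) has n→l.
A3: add {m, s} — m (Reacher) has m→n; s (Reacher) has s→n.
A4: add {t} — t (Reacher) has t→m.
A5 = A4; e.g. j (Blocker) can still go to q. Fixed point.
Reacher's winning region = {l, m, n, o, p, s, t}.

l, m, n, o, p, s, t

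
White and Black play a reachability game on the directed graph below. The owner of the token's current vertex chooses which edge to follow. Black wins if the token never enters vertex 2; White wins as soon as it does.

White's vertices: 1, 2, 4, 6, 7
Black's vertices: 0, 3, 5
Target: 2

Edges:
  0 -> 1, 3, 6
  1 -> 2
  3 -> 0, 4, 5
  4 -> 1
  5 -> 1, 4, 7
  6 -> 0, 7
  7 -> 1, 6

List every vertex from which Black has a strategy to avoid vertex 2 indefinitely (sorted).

0, 3

A0 = {2}
A1: add {1} — 1 (White) has 1→2.
A2: add {4, 7} — 4 (White) has 4→1; 7 (White) has 7→1.
A3: add {5, 6} — 5 (Black): all of {1, 4, 7} already in; 6 (White) has 6→7.
A4 = A3; e.g. 0 (Black) can still go to 3. Fixed point.
White's attractor = {1, 2, 4, 5, 6, 7}; Black avoids the target exactly from the complement.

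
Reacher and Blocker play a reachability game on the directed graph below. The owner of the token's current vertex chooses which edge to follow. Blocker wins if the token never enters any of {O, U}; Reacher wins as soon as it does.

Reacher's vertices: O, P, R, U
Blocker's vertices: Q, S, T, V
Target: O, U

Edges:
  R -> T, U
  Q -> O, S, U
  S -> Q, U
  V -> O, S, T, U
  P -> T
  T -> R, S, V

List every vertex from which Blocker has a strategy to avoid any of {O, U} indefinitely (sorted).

A0 = {O, U}
A1: add {R} — R (Reacher) has R→U.
A2 = A1; e.g. P (Reacher) has no edge into A1. Fixed point.
Reacher's attractor = {O, R, U}; Blocker avoids the target exactly from the complement.

P, Q, S, T, V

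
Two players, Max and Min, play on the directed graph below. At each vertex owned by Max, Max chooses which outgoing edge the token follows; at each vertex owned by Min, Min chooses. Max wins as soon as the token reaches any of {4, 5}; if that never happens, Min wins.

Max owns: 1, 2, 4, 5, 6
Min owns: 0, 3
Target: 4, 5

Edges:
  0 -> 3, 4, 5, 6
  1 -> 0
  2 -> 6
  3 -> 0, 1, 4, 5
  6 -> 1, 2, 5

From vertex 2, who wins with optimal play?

A0 = {4, 5}
A1: add {6} — 6 (Max) has 6→5.
A2: add {2} — 2 (Max) has 2→6.
A3 = A2; e.g. 0 (Min) can still go to 3. Fixed point.
2 ∈ A2, so Max can force the target.

Max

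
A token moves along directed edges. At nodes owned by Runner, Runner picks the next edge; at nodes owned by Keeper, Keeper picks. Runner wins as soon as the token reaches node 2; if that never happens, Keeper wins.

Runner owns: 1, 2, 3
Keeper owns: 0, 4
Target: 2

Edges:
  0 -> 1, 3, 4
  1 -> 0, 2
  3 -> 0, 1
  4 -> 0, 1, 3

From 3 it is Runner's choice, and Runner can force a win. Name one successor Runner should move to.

A0 = {2}
A1: add {1} — 1 (Runner) has 1→2.
A2: add {3} — 3 (Runner) has 3→1.
A3 = A2; e.g. 0 (Keeper) can still go to 4. Fixed point.
From 3, successor 1 is in the attractor (rank 1); the other successor 0 is not.

1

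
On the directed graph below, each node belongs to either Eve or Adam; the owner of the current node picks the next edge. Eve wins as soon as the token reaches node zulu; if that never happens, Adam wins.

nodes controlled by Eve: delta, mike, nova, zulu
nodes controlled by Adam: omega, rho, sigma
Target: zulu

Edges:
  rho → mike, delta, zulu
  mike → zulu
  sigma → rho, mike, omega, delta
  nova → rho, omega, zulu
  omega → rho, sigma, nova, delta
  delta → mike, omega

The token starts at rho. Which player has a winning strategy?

Eve

A0 = {zulu}
A1: add {mike, nova} — mike (Eve) has mike→zulu; nova (Eve) has nova→zulu.
A2: add {delta} — delta (Eve) has delta→mike.
A3: add {rho} — rho (Adam): all of {mike, delta, zulu} already in.
A4 = A3; e.g. sigma (Adam) can still go to omega. Fixed point.
rho ∈ A3, so Eve can force the target.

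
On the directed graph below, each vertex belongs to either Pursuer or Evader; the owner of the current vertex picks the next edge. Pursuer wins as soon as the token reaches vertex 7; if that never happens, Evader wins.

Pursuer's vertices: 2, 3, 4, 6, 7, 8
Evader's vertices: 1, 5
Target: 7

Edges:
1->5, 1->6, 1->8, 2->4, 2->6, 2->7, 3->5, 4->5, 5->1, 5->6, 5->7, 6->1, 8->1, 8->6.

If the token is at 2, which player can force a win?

A0 = {7}
A1: add {2} — 2 (Pursuer) has 2→7.
A2 = A1; e.g. 1 (Evader) can still go to 5. Fixed point.
2 ∈ A1, so Pursuer can force the target.

Pursuer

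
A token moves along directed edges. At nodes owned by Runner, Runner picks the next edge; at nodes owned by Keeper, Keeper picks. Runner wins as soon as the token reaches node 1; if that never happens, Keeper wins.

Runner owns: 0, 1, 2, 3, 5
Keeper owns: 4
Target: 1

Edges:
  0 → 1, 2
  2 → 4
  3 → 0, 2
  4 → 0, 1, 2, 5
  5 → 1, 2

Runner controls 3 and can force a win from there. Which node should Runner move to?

0

A0 = {1}
A1: add {0, 5} — 0 (Runner) has 0→1; 5 (Runner) has 5→1.
A2: add {3} — 3 (Runner) has 3→0.
A3 = A2; e.g. 2 (Runner) has no edge into A2. Fixed point.
From 3, successor 0 is in the attractor (rank 1); the other successor 2 is not.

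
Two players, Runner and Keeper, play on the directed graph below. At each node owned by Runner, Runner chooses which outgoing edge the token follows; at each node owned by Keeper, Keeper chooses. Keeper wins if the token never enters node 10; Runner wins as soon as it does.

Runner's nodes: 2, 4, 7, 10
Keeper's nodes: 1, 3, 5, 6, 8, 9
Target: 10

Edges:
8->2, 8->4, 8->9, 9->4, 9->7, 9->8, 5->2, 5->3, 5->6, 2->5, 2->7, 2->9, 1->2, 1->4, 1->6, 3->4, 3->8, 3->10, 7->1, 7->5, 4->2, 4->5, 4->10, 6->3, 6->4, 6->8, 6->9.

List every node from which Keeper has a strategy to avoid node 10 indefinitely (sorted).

A0 = {10}
A1: add {4} — 4 (Runner) has 4→10.
A2 = A1; e.g. 1 (Keeper) can still go to 2. Fixed point.
Runner's attractor = {4, 10}; Keeper avoids the target exactly from the complement.

1, 2, 3, 5, 6, 7, 8, 9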